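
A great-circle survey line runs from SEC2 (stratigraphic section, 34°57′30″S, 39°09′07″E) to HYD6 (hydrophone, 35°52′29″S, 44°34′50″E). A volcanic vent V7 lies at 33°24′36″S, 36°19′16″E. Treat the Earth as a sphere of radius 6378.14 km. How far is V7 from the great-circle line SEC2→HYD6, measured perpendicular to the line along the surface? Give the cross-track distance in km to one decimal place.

103.8 km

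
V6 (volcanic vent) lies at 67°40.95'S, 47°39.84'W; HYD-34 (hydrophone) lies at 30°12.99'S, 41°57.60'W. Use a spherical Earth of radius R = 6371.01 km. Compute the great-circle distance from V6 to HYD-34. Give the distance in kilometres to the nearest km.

V6: φ = -67.68250°, λ = -47.66400°
HYD-34: φ = -30.21650°, λ = -41.96000°
Δφ = 37.4660°,  Δλ = 5.7040°
a = sin²(Δφ/2) + cos φ₁ cos φ₂ sin²(Δλ/2) = 0.103955
c = 2·arcsin(√a) = 0.656571 rad = 37.6188°
d = R·c = 6371.01 × 0.656571 = 4183.0 km

4183 km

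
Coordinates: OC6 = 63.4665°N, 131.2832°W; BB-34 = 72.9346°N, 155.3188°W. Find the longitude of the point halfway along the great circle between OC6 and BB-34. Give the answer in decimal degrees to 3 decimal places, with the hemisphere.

Bx = cos φ₂ cos Δλ = 0.268018,  By = cos φ₂ sin Δλ = -0.119529
φₘ = atan2(sin φ₁ + sin φ₂, √((cos φ₁ + Bx)² + By²)) = 68.61597°
λₘ = λ₁ + atan2(By, cos φ₁ + Bx) = -140.77716°

140.777°W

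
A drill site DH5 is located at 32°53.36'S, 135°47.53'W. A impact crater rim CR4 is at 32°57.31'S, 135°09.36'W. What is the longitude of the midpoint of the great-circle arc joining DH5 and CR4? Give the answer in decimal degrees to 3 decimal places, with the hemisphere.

135.474°W

DH5: φ = -32.88933°, λ = -135.79217°
CR4: φ = -32.95517°, λ = -135.15600°
Bx = cos φ₂ cos Δλ = 0.839045,  By = cos φ₂ sin Δλ = 0.009316
φₘ = atan2(sin φ₁ + sin φ₂, √((cos φ₁ + Bx)² + By²)) = -32.92265°
λₘ = λ₁ + atan2(By, cos φ₁ + Bx) = -135.47420°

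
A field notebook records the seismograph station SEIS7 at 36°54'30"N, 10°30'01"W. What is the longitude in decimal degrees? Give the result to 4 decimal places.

10.5003°W

10° + 30′/60 + 1″/3600 = 10 + 0.50000 + 0.00028 = 10.5003°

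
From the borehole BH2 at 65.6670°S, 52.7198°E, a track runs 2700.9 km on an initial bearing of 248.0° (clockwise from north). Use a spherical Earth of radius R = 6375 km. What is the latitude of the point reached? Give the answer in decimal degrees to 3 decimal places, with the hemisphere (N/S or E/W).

63.388°S

δ = d/R = 2700.9/6375 = 0.423671 rad
φ₂ = arcsin(sin φ₁ cos δ + cos φ₁ sin δ cos θ)
   = arcsin(-0.91117·0.91159 + 0.41204·0.41111·-0.37461) = -63.38822°
λ₂ = λ₁ + atan2(sin θ sin δ cos φ₁, cos δ − sin φ₁ sin φ₂) = -5.59457°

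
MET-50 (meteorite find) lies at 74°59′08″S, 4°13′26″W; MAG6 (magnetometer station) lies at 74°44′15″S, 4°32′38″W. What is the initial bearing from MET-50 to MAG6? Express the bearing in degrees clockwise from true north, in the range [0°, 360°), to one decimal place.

341.2°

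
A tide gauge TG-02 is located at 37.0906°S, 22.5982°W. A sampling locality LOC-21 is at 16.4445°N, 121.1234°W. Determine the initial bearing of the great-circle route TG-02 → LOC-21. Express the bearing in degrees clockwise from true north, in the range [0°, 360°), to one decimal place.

Δλ = -98.5252°
y = sin Δλ · cos φ₂ = -0.948497
x = cos φ₁ sin φ₂ − sin φ₁ cos φ₂ cos Δλ = 0.140067
θ = atan2(y, x) = -81.5997° → 278.4003° (mod 360°)

278.4°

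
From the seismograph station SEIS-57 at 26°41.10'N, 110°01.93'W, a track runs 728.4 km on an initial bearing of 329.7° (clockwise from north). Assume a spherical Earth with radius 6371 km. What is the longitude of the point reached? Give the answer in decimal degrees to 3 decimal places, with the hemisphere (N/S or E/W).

113.936°W

SEIS-57: φ = +26.68500°, λ = -110.03217°
δ = d/R = 728.4/6371 = 0.114331 rad
φ₂ = arcsin(sin φ₁ cos δ + cos φ₁ sin δ cos θ)
   = arcsin(0.44909·0.99347 + 0.89349·0.11408·0.86340) = 32.28694°
λ₂ = λ₁ + atan2(sin θ sin δ cos φ₁, cos δ − sin φ₁ sin φ₂) = -113.93613°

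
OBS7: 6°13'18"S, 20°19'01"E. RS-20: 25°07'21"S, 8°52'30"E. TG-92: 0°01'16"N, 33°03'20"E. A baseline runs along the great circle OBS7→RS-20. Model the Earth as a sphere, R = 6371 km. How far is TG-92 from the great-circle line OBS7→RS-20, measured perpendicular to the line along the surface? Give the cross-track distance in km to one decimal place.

OBS7: φ = -6.22167°, λ = +20.31694°
RS-20: φ = -25.12250°, λ = +8.87500°
TG-92: φ = +0.02111°, λ = +33.05556°
δ₁₃ = central angle OBS7→TG-92 = 0.247201 rad  (haversine)
θ₁₃ = bearing OBS7→TG-92 = 64.310°,  θ₁₂ = bearing OBS7→RS-20 = 208.861°
dₓₜ = R·arcsin(sin δ₁₃ · sin(θ₁₃ − θ₁₂)) = 6371·arcsin(0.24469·sin(-144.551°)) = -907.197 km
|dₓₜ| = 907.197 km

907.2 km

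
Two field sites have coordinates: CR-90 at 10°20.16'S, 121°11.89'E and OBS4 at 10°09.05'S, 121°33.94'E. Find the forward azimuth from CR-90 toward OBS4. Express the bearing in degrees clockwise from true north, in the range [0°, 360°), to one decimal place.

62.9°

CR-90: φ = -10.33600°, λ = +121.19817°
OBS4: φ = -10.15083°, λ = +121.56567°
Δλ = 0.3675°
y = sin Δλ · cos φ₂ = 0.006314
x = cos φ₁ sin φ₂ − sin φ₁ cos φ₂ cos Δλ = 0.003228
θ = atan2(y, x) = 62.9196° → 62.9196° (mod 360°)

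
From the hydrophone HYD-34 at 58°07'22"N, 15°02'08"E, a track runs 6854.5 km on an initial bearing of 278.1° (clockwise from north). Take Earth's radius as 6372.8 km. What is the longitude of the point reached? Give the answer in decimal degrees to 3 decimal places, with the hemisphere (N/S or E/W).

65.470°W

HYD-34: φ = +58.12278°, λ = +15.03556°
δ = d/R = 6854.5/6372.8 = 1.075587 rad
φ₂ = arcsin(sin φ₁ cos δ + cos φ₁ sin δ cos θ)
   = arcsin(0.84918·0.47522 + 0.52810·0.87987·0.14090) = 27.97043°
λ₂ = λ₁ + atan2(sin θ sin δ cos φ₁, cos δ − sin φ₁ sin φ₂) = -65.46993°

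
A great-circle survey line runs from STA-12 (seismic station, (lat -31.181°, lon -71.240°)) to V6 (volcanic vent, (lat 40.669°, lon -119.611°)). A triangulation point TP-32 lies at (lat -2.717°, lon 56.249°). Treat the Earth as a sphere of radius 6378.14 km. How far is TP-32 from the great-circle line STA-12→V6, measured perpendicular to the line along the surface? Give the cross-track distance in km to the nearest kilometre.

δ₁₃ = central angle STA-12→TP-32 = 2.089275 rad  (haversine)
θ₁₃ = bearing STA-12→TP-32 = 114.146°,  θ₁₂ = bearing STA-12→V6 = 325.289°
dₓₜ = R·arcsin(sin δ₁₃ · sin(θ₁₃ − θ₁₂)) = 6378.14·arcsin(0.86857·sin(-211.142°)) = 2971.366 km
|dₓₜ| = 2971.366 km

2971 km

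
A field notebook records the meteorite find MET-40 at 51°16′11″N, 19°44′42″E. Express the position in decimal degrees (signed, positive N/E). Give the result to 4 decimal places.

lat: 51.2697° N → +51.2697°
lon: 19.7450° E → +19.7450°

+51.2697°, +19.7450°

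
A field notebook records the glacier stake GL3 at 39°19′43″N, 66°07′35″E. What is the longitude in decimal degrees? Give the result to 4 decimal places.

66° + 7′/60 + 35″/3600 = 66 + 0.11667 + 0.00972 = 66.1264°

66.1264°E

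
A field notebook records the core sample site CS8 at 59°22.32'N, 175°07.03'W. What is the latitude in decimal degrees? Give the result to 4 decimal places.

59.3720°N

59° + 22.32′/60 = 59 + 0.37200 = 59.3720°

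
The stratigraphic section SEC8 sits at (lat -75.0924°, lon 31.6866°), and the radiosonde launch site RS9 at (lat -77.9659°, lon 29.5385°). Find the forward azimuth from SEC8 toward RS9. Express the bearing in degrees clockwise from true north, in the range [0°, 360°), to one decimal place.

188.8°

Δλ = -2.1481°
y = sin Δλ · cos φ₂ = -0.007815
x = cos φ₁ sin φ₂ − sin φ₁ cos φ₂ cos Δλ = -0.050273
θ = atan2(y, x) = -171.1641° → 188.8359° (mod 360°)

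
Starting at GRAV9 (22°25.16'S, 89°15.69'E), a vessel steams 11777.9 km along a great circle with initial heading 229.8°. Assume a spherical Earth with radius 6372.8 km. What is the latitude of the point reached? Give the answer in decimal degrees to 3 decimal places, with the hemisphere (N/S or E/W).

GRAV9: φ = -22.41933°, λ = +89.26150°
δ = d/R = 11777.9/6372.8 = 1.848152 rad
φ₂ = arcsin(sin φ₁ cos δ + cos φ₁ sin δ cos θ)
   = arcsin(-0.38138·-0.27381 + 0.92442·0.96178·-0.64546) = -27.99807°
λ₂ = λ₁ + atan2(sin θ sin δ cos φ₁, cos δ − sin φ₁ sin φ₂) = -34.43604°

27.998°S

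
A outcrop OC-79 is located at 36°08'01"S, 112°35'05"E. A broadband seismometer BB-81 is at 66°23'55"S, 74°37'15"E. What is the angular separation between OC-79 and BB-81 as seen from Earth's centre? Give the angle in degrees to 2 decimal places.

37.32°

OC-79: φ = -36.13361°, λ = +112.58472°
BB-81: φ = -66.39861°, λ = +74.62083°
Δφ = -30.2650°,  Δλ = -37.9639°
a = sin²(Δφ/2) + cos φ₁ cos φ₂ sin²(Δλ/2) = 0.102360
c = 2·arcsin(√a) = 0.651326 rad = 37.3182°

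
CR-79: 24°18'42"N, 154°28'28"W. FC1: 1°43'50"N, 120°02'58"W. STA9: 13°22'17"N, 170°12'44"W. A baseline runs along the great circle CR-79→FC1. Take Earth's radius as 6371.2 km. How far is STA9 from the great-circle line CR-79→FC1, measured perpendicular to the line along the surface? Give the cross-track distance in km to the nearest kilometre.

1812 km

CR-79: φ = +24.31167°, λ = -154.47444°
FC1: φ = +1.73056°, λ = -120.04944°
STA9: φ = +13.37139°, λ = -170.21222°
δ₁₃ = central angle CR-79→STA9 = 0.322048 rad  (haversine)
θ₁₃ = bearing CR-79→STA9 = 236.483°,  θ₁₂ = bearing CR-79→FC1 = 118.899°
dₓₜ = R·arcsin(sin δ₁₃ · sin(θ₁₃ − θ₁₂)) = 6371.2·arcsin(0.31651·sin(117.584°)) = 1811.644 km
|dₓₜ| = 1811.644 km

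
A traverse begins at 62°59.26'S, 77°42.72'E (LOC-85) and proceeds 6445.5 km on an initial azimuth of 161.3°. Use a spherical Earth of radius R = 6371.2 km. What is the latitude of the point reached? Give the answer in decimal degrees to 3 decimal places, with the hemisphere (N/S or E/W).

LOC-85: φ = -62.98767°, λ = +77.71200°
δ = d/R = 6445.5/6371.2 = 1.011662 rad
φ₂ = arcsin(sin φ₁ cos δ + cos φ₁ sin δ cos θ)
   = arcsin(-0.89091·0.53045 + 0.45418·0.84771·-0.94721) = -56.85368°
λ₂ = λ₁ + atan2(sin θ sin δ cos φ₁, cos δ − sin φ₁ sin φ₂) = -132.09444°

56.854°S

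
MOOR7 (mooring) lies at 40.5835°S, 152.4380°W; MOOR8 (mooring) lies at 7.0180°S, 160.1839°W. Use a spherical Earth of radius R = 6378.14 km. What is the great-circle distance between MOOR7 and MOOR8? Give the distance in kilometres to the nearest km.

3815 km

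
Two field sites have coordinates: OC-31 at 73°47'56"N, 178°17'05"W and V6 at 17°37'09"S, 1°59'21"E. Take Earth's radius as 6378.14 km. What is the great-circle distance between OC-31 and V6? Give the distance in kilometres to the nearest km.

13784 km

OC-31: φ = +73.79889°, λ = -178.28472°
V6: φ = -17.61917°, λ = +1.98917°
Δφ = -91.4181°,  Δλ = -179.7261°
a = sin²(Δφ/2) + cos φ₁ cos φ₂ sin²(Δλ/2) = 0.778293
c = 2·arcsin(√a) = 2.161068 rad = 123.8201°
d = R·c = 6378.14 × 2.161068 = 13783.6 km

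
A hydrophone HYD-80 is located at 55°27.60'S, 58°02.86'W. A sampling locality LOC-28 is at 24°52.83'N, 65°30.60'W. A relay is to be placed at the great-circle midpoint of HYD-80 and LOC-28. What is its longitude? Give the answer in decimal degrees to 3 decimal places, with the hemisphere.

HYD-80: φ = -55.46000°, λ = -58.04767°
LOC-28: φ = +24.88050°, λ = -65.51000°
Bx = cos φ₂ cos Δλ = 0.899504,  By = cos φ₂ sin Δλ = -0.117820
φₘ = atan2(sin φ₁ + sin φ₂, √((cos φ₁ + Bx)² + By²)) = -15.31905°
λₘ = λ₁ + atan2(By, cos φ₁ + Bx) = -62.64106°

62.641°W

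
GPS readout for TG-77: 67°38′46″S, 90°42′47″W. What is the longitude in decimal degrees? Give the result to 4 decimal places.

90° + 42′/60 + 47″/3600 = 90 + 0.70000 + 0.01306 = 90.7131°

90.7131°W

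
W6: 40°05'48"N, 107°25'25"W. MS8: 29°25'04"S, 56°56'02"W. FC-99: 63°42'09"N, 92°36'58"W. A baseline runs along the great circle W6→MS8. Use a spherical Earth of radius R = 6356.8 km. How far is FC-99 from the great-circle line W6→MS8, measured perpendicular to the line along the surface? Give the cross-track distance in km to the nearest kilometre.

W6: φ = +40.09667°, λ = -107.42361°
MS8: φ = -29.41778°, λ = -56.93389°
FC-99: φ = +63.70250°, λ = -92.61611°
δ₁₃ = central angle W6→FC-99 = 0.439259 rad  (haversine)
θ₁₃ = bearing W6→FC-99 = 15.441°,  θ₁₂ = bearing W6→MS8 = 137.472°
dₓₜ = R·arcsin(sin δ₁₃ · sin(θ₁₃ − θ₁₂)) = 6356.8·arcsin(0.42527·sin(-122.031°)) = -2344.606 km
|dₓₜ| = 2344.606 km

2345 km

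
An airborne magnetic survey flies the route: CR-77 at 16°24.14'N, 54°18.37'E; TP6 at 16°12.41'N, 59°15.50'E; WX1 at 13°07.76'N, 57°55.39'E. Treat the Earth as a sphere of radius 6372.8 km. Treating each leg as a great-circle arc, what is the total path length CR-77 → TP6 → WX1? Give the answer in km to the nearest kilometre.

900 km

CR-77: φ = +16.40233°, λ = +54.30617°
TP6: φ = +16.20683°, λ = +59.25833°
WX1: φ = +13.12933°, λ = +57.92317°
CR-77→TP6: c = 0.083024 rad, d = 529.09 km
TP6→WX1: c = 0.058250 rad, d = 371.22 km
Total = 529.09 + 371.22 = 900.31 km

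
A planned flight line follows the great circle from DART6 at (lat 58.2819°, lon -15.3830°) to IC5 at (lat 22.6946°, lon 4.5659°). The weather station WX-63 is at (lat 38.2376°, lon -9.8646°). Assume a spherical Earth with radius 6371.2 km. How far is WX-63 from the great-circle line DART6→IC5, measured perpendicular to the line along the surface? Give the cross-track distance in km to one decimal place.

δ₁₃ = central angle DART6→WX-63 = 0.355381 rad  (haversine)
θ₁₃ = bearing DART6→WX-63 = 167.462°,  θ₁₂ = bearing DART6→IC5 = 149.523°
dₓₜ = R·arcsin(sin δ₁₃ · sin(θ₁₃ − θ₁₂)) = 6371.2·arcsin(0.34795·sin(17.939°)) = 684.127 km
|dₓₜ| = 684.127 km

684.1 km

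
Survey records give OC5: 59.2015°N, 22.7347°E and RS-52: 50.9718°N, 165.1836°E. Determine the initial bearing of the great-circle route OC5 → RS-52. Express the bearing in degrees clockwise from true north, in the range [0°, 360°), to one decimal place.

Δλ = 142.4489°
y = sin Δλ · cos φ₂ = 0.383784
x = cos φ₁ sin φ₂ − sin φ₁ cos φ₂ cos Δλ = 0.826585
θ = atan2(y, x) = 24.9055° → 24.9055° (mod 360°)

24.9°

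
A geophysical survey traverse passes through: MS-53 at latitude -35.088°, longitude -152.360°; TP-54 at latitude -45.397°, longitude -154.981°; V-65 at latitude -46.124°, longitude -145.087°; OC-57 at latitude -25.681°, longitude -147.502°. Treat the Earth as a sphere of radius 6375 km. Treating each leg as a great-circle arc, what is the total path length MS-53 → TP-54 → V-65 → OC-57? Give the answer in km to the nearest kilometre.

4225 km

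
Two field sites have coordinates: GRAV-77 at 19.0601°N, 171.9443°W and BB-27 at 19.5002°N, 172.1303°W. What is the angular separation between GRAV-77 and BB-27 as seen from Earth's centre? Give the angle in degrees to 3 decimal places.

0.474°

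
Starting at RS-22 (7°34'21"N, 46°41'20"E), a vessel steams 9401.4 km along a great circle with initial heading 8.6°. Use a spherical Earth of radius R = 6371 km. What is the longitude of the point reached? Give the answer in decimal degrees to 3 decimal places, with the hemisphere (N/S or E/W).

RS-22: φ = +7.57250°, λ = +46.68889°
δ = d/R = 9401.4/6371 = 1.475655 rad
φ₂ = arcsin(sin φ₁ cos δ + cos φ₁ sin δ cos θ)
   = arcsin(0.13178·0.09500 + 0.99128·0.99548·0.98876) = 81.19669°
λ₂ = λ₁ + atan2(sin θ sin δ cos φ₁, cos δ − sin φ₁ sin φ₂) = 150.11706°

150.117°E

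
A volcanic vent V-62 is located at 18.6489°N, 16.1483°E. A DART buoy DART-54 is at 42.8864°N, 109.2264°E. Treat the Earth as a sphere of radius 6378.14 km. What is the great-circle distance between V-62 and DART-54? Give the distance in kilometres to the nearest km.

8862 km

Δφ = 24.2375°,  Δλ = 93.0781°
a = sin²(Δφ/2) + cos φ₁ cos φ₂ sin²(Δλ/2) = 0.409831
c = 2·arcsin(√a) = 1.389465 rad = 79.6105°
d = R·c = 6378.14 × 1.389465 = 8862.2 km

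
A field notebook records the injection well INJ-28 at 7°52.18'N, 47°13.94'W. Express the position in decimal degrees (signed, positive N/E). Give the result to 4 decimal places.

lat: 7.8697° N → +7.8697°
lon: 47.2323° W → -47.2323°

+7.8697°, -47.2323°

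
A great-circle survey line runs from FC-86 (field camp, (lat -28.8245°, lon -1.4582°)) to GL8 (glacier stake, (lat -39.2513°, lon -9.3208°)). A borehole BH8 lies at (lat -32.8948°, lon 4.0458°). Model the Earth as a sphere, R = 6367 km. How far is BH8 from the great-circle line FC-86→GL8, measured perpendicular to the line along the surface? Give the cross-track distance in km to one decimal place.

676.9 km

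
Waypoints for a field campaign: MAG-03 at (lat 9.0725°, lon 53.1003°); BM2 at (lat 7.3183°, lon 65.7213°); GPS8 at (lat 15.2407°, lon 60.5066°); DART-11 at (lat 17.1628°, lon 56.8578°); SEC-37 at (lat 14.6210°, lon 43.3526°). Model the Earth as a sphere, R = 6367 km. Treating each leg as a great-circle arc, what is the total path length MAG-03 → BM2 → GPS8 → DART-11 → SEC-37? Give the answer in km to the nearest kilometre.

MAG-03→BM2: c = 0.220150 rad, d = 1401.69 km
BM2→GPS8: c = 0.164534 rad, d = 1047.59 km
GPS8→DART-11: c = 0.069748 rad, d = 444.08 km
DART-11→SEC-37: c = 0.230940 rad, d = 1470.39 km
Total = 1401.69 + 1047.59 + 444.08 + 1470.39 = 4363.75 km

4364 km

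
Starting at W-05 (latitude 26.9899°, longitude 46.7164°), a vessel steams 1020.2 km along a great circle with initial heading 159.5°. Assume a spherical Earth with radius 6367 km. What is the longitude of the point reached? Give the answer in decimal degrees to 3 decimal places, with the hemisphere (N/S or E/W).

δ = d/R = 1020.2/6367 = 0.160232 rad
φ₂ = arcsin(sin φ₁ cos δ + cos φ₁ sin δ cos θ)
   = arcsin(0.45383·0.98719 + 0.89109·0.15955·-0.93667) = 18.35191°
λ₂ = λ₁ + atan2(sin θ sin δ cos φ₁, cos δ − sin φ₁ sin φ₂) = 50.09129°

50.091°E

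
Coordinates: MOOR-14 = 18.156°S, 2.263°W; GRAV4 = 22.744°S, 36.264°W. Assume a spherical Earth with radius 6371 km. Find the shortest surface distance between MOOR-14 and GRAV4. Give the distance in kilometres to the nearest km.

Δφ = -4.5880°,  Δλ = -34.0010°
a = sin²(Δφ/2) + cos φ₁ cos φ₂ sin²(Δλ/2) = 0.076516
c = 2·arcsin(√a) = 0.560539 rad = 32.1165°
d = R·c = 6371 × 0.560539 = 3571.2 km

3571 km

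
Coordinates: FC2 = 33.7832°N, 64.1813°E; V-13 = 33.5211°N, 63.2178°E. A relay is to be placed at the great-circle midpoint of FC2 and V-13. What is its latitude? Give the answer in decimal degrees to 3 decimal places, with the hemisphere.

33.653°N

Bx = cos φ₂ cos Δλ = 0.833565,  By = cos φ₂ sin Δλ = -0.014019
φₘ = atan2(sin φ₁ + sin φ₂, √((cos φ₁ + Bx)² + By²)) = 33.65308°
λₘ = λ₁ + atan2(By, cos φ₁ + Bx) = 63.69882°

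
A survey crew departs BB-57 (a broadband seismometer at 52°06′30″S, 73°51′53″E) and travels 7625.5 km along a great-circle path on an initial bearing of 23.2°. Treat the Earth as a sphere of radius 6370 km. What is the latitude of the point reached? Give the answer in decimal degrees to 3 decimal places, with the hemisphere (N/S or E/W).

BB-57: φ = -52.10833°, λ = +73.86472°
δ = d/R = 7625.5/6370 = 1.197096 rad
φ₂ = arcsin(sin φ₁ cos δ + cos φ₁ sin δ cos θ)
   = arcsin(-0.78917·0.36506 + 0.61417·0.93098·0.91914) = 13.73591°
λ₂ = λ₁ + atan2(sin θ sin δ cos φ₁, cos δ − sin φ₁ sin φ₂) = 96.04678°

13.736°N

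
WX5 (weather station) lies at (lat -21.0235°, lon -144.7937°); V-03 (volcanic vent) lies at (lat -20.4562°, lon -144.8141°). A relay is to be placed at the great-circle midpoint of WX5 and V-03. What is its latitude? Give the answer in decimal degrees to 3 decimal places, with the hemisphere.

20.740°S

Bx = cos φ₂ cos Δλ = 0.936940,  By = cos φ₂ sin Δλ = -0.000334
φₘ = atan2(sin φ₁ + sin φ₂, √((cos φ₁ + Bx)² + By²)) = -20.73985°
λₘ = λ₁ + atan2(By, cos φ₁ + Bx) = -144.80392°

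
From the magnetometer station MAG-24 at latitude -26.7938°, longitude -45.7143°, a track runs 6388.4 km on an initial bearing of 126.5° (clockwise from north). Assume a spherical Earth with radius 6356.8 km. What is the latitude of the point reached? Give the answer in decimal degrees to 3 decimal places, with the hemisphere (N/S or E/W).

δ = d/R = 6388.4/6356.8 = 1.004971 rad
φ₂ = arcsin(sin φ₁ cos δ + cos φ₁ sin δ cos θ)
   = arcsin(-0.45078·0.53611 + 0.89263·0.84415·-0.59482) = -43.62036°
λ₂ = λ₁ + atan2(sin θ sin δ cos φ₁, cos δ − sin φ₁ sin φ₂) = 23.89693°

43.620°S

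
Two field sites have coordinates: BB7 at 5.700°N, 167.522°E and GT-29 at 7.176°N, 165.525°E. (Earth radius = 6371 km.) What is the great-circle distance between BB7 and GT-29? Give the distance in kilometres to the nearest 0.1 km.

Δφ = 1.4760°,  Δλ = -1.9970°
a = sin²(Δφ/2) + cos φ₁ cos φ₂ sin²(Δλ/2) = 0.000466
c = 2·arcsin(√a) = 0.043164 rad = 2.4731°
d = R·c = 6371 × 0.043164 = 275.0 km

275.0 km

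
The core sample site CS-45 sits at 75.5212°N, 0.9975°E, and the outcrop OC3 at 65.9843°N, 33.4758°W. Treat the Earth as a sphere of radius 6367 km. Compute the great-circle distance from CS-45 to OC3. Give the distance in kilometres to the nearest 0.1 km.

Δφ = -9.5369°,  Δλ = -34.4733°
a = sin²(Δφ/2) + cos φ₁ cos φ₂ sin²(Δλ/2) = 0.015845
c = 2·arcsin(√a) = 0.252424 rad = 14.4628°
d = R·c = 6367 × 0.252424 = 1607.2 km

1607.2 km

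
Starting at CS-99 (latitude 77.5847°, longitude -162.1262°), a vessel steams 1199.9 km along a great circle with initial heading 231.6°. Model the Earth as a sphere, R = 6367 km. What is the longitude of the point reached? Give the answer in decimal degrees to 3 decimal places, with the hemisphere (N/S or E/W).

δ = d/R = 1199.9/6367 = 0.188456 rad
φ₂ = arcsin(sin φ₁ cos δ + cos φ₁ sin δ cos θ)
   = arcsin(0.97661·0.98229 + 0.21500·0.18734·-0.62115) = 69.11616°
λ₂ = λ₁ + atan2(sin θ sin δ cos φ₁, cos δ − sin φ₁ sin φ₂) = 173.55180°

173.552°E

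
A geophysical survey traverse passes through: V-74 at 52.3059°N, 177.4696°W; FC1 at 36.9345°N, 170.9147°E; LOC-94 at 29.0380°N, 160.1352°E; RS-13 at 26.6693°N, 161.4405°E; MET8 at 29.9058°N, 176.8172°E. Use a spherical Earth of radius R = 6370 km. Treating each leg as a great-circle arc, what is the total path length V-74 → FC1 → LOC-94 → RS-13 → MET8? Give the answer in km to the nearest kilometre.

5107 km

V-74→FC1: c = 0.303760 rad, d = 1934.95 km
FC1→LOC-94: c = 0.209254 rad, d = 1332.95 km
LOC-94→RS-13: c = 0.045986 rad, d = 292.93 km
RS-13→MET8: c = 0.242769 rad, d = 1546.44 km
Total = 1934.95 + 1332.95 + 292.93 + 1546.44 = 5107.27 km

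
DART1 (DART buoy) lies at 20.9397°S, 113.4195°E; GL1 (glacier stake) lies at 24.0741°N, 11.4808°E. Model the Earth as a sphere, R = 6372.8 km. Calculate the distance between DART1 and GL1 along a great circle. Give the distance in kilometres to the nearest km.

12101 km

Δφ = 45.0138°,  Δλ = -101.9387°
a = sin²(Δφ/2) + cos φ₁ cos φ₂ sin²(Δλ/2) = 0.661091
c = 2·arcsin(√a) = 1.898830 rad = 108.7949°
d = R·c = 6372.8 × 1.898830 = 12100.9 km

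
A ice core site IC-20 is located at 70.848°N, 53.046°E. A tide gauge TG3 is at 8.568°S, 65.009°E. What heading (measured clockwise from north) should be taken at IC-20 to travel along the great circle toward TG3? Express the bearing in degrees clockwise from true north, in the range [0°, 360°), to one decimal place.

168.0°

Δλ = 11.9630°
y = sin Δλ · cos φ₂ = 0.204967
x = cos φ₁ sin φ₂ − sin φ₁ cos φ₂ cos Δλ = -0.962699
θ = atan2(y, x) = 167.9807° → 167.9807° (mod 360°)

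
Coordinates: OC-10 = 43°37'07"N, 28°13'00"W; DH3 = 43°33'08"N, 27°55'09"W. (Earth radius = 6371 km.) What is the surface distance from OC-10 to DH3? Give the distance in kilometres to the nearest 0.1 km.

OC-10: φ = +43.61861°, λ = -28.21667°
DH3: φ = +43.55222°, λ = -27.91917°
Δφ = -0.0664°,  Δλ = 0.2975°
a = sin²(Δφ/2) + cos φ₁ cos φ₂ sin²(Δλ/2) = 0.000004
c = 2·arcsin(√a) = 0.003936 rad = 0.2255°
d = R·c = 6371 × 0.003936 = 25.1 km

25.1 km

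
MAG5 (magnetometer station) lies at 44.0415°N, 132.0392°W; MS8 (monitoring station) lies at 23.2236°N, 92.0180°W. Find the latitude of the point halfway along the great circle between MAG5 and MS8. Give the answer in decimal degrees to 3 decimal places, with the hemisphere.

35.270°N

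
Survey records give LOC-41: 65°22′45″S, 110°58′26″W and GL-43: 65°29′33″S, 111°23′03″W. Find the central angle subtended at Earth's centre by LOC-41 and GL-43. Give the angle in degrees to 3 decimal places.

LOC-41: φ = -65.37917°, λ = -110.97389°
GL-43: φ = -65.49250°, λ = -111.38417°
Δφ = -0.1133°,  Δλ = -0.4103°
a = sin²(Δφ/2) + cos φ₁ cos φ₂ sin²(Δλ/2) = 0.000003
c = 2·arcsin(√a) = 0.003574 rad = 0.2048°

0.205°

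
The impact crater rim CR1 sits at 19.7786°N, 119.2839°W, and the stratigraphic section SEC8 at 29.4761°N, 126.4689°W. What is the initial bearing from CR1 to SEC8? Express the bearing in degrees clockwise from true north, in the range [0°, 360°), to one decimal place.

Δλ = -7.1850°
y = sin Δλ · cos φ₂ = -0.108884
x = cos φ₁ sin φ₂ − sin φ₁ cos φ₂ cos Δλ = 0.170760
θ = atan2(y, x) = -32.5234° → 327.4766° (mod 360°)

327.5°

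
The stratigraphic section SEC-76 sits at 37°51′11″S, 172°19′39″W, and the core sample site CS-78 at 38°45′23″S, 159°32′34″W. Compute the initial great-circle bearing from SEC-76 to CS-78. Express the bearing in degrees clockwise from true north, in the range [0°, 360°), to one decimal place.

99.1°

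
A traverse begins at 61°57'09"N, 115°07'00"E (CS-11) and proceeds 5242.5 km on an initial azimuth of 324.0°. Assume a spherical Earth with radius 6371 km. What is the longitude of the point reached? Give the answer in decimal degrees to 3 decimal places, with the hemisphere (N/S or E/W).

0.178°W

CS-11: φ = +61.95250°, λ = +115.11667°
δ = d/R = 5242.5/6371 = 0.822869 rad
φ₂ = arcsin(sin φ₁ cos δ + cos φ₁ sin δ cos θ)
   = arcsin(0.88256·0.68012 + 0.47020·0.73310·0.80902) = 61.53628°
λ₂ = λ₁ + atan2(sin θ sin δ cos φ₁, cos δ − sin φ₁ sin φ₂) = -0.17831°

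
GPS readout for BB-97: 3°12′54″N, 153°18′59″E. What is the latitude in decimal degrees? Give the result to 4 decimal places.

3.2150°N

3° + 12′/60 + 54″/3600 = 3 + 0.20000 + 0.01500 = 3.2150°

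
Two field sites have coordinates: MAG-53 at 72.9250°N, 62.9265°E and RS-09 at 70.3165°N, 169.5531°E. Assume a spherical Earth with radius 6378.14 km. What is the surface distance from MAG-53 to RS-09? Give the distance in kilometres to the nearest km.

Δφ = -2.6085°,  Δλ = 106.6266°
a = sin²(Δφ/2) + cos φ₁ cos φ₂ sin²(Δλ/2) = 0.064117
c = 2·arcsin(√a) = 0.512001 rad = 29.3355°
d = R·c = 6378.14 × 0.512001 = 3265.6 km

3266 km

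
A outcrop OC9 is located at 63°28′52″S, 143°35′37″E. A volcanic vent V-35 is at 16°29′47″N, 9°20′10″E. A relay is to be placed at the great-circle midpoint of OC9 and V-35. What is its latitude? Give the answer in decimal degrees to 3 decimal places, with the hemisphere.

40.235°S

OC9: φ = -63.48111°, λ = +143.59361°
V-35: φ = +16.49639°, λ = +9.33611°
Bx = cos φ₂ cos Δλ = -0.669158,  By = cos φ₂ sin Δλ = -0.686730
φₘ = atan2(sin φ₁ + sin φ₂, √((cos φ₁ + Bx)² + By²)) = -40.23505°
λₘ = λ₁ + atan2(By, cos φ₁ + Bx) = 35.62887°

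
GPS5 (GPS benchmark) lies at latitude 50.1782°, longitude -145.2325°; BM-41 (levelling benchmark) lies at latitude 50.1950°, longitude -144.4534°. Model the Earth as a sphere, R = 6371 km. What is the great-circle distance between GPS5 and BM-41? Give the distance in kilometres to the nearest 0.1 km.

55.5 km

Δφ = 0.0168°,  Δλ = 0.7791°
a = sin²(Δφ/2) + cos φ₁ cos φ₂ sin²(Δλ/2) = 0.000019
c = 2·arcsin(√a) = 0.008711 rad = 0.4991°
d = R·c = 6371 × 0.008711 = 55.5 km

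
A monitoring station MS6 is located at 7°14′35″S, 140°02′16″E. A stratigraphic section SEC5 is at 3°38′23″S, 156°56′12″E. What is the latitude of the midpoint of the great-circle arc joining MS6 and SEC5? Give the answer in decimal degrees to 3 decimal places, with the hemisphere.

MS6: φ = -7.24306°, λ = +140.03778°
SEC5: φ = -3.63972°, λ = +156.93667°
Bx = cos φ₂ cos Δλ = 0.954889,  By = cos φ₂ sin Δλ = 0.290097
φₘ = atan2(sin φ₁ + sin φ₂, √((cos φ₁ + Bx)² + By²)) = -5.50073°
λₘ = λ₁ + atan2(By, cos φ₁ + Bx) = 148.51272°

5.501°S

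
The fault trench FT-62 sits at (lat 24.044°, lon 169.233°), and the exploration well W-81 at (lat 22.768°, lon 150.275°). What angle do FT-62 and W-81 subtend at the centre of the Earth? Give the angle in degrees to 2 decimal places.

17.43°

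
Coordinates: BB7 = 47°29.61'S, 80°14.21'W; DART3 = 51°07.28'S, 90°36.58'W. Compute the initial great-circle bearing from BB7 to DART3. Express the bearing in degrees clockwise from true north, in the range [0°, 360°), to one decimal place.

BB7: φ = -47.49350°, λ = -80.23683°
DART3: φ = -51.12133°, λ = -90.60967°
Δλ = -10.3728°
y = sin Δλ · cos φ₂ = -0.113014
x = cos φ₁ sin φ₂ − sin φ₁ cos φ₂ cos Δλ = -0.070838
θ = atan2(y, x) = -122.0796° → 237.9204° (mod 360°)

237.9°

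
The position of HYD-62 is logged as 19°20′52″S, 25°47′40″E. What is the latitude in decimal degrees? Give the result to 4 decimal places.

19° + 20′/60 + 52″/3600 = 19 + 0.33333 + 0.01444 = 19.3478°

19.3478°S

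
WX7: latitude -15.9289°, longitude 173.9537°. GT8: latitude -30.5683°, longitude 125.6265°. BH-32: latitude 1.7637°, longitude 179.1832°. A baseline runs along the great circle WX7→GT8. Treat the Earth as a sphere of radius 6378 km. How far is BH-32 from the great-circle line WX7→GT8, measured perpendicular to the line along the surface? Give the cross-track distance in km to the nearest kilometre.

δ₁₃ = central angle WX7→BH-32 = 0.321698 rad  (haversine)
θ₁₃ = bearing WX7→BH-32 = 16.746°,  θ₁₂ = bearing WX7→GT8 = 242.702°
dₓₜ = R·arcsin(sin δ₁₃ · sin(θ₁₃ − θ₁₂)) = 6378·arcsin(0.31618·sin(-225.955°)) = 1462.294 km
|dₓₜ| = 1462.294 km

1462 km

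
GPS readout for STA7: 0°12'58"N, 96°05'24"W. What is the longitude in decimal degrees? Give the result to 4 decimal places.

96.0900°W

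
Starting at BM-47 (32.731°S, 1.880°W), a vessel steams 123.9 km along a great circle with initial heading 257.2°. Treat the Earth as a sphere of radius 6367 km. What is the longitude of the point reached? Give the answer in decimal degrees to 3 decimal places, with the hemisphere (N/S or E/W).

δ = d/R = 123.9/6367 = 0.019460 rad
φ₂ = arcsin(sin φ₁ cos δ + cos φ₁ sin δ cos θ)
   = arcsin(-0.54070·0.99981 + 0.84122·0.01946·-0.22155) = -32.97135°
λ₂ = λ₁ + atan2(sin θ sin δ cos φ₁, cos δ − sin φ₁ sin φ₂) = -3.17601°

3.176°W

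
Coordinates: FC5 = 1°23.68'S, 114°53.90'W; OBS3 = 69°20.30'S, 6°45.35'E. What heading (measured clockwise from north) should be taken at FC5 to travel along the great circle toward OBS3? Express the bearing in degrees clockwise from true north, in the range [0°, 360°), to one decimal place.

FC5: φ = -1.39467°, λ = -114.89833°
OBS3: φ = -69.33833°, λ = +6.75583°
Δλ = 121.6542°
y = sin Δλ · cos φ₂ = 0.300356
x = cos φ₁ sin φ₂ − sin φ₁ cos φ₂ cos Δλ = -0.939910
θ = atan2(y, x) = 162.2783° → 162.2783° (mod 360°)

162.3°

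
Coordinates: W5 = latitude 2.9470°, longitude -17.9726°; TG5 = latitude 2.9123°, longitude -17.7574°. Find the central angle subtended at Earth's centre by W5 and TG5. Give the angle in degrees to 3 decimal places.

0.218°

Δφ = -0.0347°,  Δλ = 0.2152°
a = sin²(Δφ/2) + cos φ₁ cos φ₂ sin²(Δλ/2) = 0.000004
c = 2·arcsin(√a) = 0.003800 rad = 0.2177°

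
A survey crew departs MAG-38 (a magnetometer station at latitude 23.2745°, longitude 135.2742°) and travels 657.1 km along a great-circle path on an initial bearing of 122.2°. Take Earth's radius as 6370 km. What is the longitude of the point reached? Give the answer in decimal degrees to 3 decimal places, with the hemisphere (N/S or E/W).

δ = d/R = 657.1/6370 = 0.103155 rad
φ₂ = arcsin(sin φ₁ cos δ + cos φ₁ sin δ cos θ)
   = arcsin(0.39514·0.99468 + 0.91862·0.10297·-0.53288) = 20.03718°
λ₂ = λ₁ + atan2(sin θ sin δ cos φ₁, cos δ − sin φ₁ sin φ₂) = 140.59596°

140.596°E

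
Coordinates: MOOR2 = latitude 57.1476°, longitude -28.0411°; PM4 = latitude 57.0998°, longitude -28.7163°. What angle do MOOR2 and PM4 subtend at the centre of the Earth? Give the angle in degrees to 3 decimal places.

Δφ = -0.0478°,  Δλ = -0.6752°
a = sin²(Δφ/2) + cos φ₁ cos φ₂ sin²(Δλ/2) = 0.000010
c = 2·arcsin(√a) = 0.006451 rad = 0.3696°

0.370°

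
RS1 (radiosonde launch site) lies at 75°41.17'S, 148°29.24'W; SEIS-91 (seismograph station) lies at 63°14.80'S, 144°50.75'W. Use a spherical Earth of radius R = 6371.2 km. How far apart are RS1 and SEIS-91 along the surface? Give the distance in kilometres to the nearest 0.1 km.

1389.9 km

RS1: φ = -75.68617°, λ = -148.48733°
SEIS-91: φ = -63.24667°, λ = -144.84583°
Δφ = 12.4395°,  Δλ = 3.6415°
a = sin²(Δφ/2) + cos φ₁ cos φ₂ sin²(Δλ/2) = 0.011850
c = 2·arcsin(√a) = 0.218151 rad = 12.4991°
d = R·c = 6371.2 × 0.218151 = 1389.9 km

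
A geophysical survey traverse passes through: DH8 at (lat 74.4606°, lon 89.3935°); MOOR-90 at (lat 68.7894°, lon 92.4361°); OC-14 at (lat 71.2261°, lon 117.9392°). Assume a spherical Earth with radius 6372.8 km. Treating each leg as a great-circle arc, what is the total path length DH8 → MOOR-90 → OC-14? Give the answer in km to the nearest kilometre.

1638 km

DH8→MOOR-90: c = 0.100354 rad, d = 639.54 km
MOOR-90→OC-14: c = 0.156683 rad, d = 998.51 km
Total = 639.54 + 998.51 = 1638.05 km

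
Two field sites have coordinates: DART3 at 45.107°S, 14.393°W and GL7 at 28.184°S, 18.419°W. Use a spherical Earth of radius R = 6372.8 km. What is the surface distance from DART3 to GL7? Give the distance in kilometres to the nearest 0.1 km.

1915.6 km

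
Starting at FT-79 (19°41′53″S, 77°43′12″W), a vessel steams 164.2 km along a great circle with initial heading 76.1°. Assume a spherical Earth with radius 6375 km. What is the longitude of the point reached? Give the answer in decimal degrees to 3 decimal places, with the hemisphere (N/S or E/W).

76.202°W

FT-79: φ = -19.69806°, λ = -77.72000°
δ = d/R = 164.2/6375 = 0.025757 rad
φ₂ = arcsin(sin φ₁ cos δ + cos φ₁ sin δ cos θ)
   = arcsin(-0.33706·0.99967 + 0.94148·0.02575·0.24023) = -19.33718°
λ₂ = λ₁ + atan2(sin θ sin δ cos φ₁, cos δ − sin φ₁ sin φ₂) = -76.20180°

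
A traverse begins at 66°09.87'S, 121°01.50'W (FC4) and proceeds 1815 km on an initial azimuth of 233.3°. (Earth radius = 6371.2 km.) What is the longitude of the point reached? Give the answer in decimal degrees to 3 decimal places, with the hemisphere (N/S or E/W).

164.920°W

FC4: φ = -66.16450°, λ = -121.02500°
δ = d/R = 1815/6371.2 = 0.284876 rad
φ₂ = arcsin(sin φ₁ cos δ + cos φ₁ sin δ cos θ)
   = arcsin(-0.91471·0.95970 + 0.40411·0.28104·-0.59763) = -71.03484°
λ₂ = λ₁ + atan2(sin θ sin δ cos φ₁, cos δ − sin φ₁ sin φ₂) = -164.91980°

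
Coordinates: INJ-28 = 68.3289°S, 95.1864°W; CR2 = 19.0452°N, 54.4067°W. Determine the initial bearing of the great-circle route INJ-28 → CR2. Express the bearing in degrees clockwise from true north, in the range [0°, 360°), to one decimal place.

Δλ = 40.7797°
y = sin Δλ · cos φ₂ = 0.617400
x = cos φ₁ sin φ₂ − sin φ₁ cos φ₂ cos Δλ = 0.785686
θ = atan2(y, x) = 38.1606° → 38.1606° (mod 360°)

38.2°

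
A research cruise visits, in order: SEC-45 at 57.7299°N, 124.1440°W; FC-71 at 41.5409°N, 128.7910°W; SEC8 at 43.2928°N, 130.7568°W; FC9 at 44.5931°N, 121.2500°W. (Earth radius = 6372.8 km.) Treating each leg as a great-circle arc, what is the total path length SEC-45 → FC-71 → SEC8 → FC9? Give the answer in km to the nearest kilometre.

2858 km

SEC-45→FC-71: c = 0.287225 rad, d = 1830.43 km
FC-71→SEC8: c = 0.039703 rad, d = 253.02 km
SEC8→FC9: c = 0.121533 rad, d = 774.51 km
Total = 1830.43 + 253.02 + 774.51 = 2857.95 km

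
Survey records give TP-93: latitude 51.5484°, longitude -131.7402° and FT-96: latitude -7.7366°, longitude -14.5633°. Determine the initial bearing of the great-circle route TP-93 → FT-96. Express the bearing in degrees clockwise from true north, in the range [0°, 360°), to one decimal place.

Δλ = 117.1769°
y = sin Δλ · cos φ₂ = 0.881503
x = cos φ₁ sin φ₂ − sin φ₁ cos φ₂ cos Δλ = 0.270719
θ = atan2(y, x) = 72.9277° → 72.9277° (mod 360°)

72.9°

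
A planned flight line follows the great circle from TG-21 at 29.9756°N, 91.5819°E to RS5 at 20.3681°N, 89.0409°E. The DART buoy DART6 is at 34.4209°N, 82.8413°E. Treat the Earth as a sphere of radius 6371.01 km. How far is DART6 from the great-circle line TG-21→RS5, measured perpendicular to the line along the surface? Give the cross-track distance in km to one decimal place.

904.9 km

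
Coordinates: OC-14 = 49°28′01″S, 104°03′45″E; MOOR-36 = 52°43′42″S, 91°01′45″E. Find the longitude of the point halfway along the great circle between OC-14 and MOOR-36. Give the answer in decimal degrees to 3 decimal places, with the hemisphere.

OC-14: φ = -49.46694°, λ = +104.06250°
MOOR-36: φ = -52.72833°, λ = +91.02917°
Bx = cos φ₂ cos Δλ = 0.589994,  By = cos φ₂ sin Δλ = -0.136572
φₘ = atan2(sin φ₁ + sin φ₂, √((cos φ₁ + Bx)² + By²)) = -51.27879°
λₘ = λ₁ + atan2(By, cos φ₁ + Bx) = 97.77673°

97.777°E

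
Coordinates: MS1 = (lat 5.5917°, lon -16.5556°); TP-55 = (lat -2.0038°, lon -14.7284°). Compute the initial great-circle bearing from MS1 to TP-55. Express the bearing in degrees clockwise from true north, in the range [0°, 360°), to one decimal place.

Δλ = 1.8272°
y = sin Δλ · cos φ₂ = 0.031866
x = cos φ₁ sin φ₂ − sin φ₁ cos φ₂ cos Δλ = -0.132129
θ = atan2(y, x) = 166.4408° → 166.4408° (mod 360°)

166.4°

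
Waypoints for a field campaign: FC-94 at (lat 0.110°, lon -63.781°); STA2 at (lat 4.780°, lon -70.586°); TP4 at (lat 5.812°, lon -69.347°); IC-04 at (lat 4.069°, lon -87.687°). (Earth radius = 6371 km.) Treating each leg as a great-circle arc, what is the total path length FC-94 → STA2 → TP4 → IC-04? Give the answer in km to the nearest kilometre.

3137 km

FC-94→STA2: c = 0.143931 rad, d = 916.98 km
STA2→TP4: c = 0.028072 rad, d = 178.85 km
TP4→IC-04: c = 0.320329 rad, d = 2040.82 km
Total = 916.98 + 178.85 + 2040.82 = 3136.65 km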